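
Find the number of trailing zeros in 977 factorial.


floor(977/5) = 195
floor(977/25) = 39
floor(977/125) = 7
floor(977/625) = 1
Total = 242

242 trailing zeros


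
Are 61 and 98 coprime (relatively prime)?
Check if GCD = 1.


Euclidean algorithm:
98 = 1 * 61 + 37
61 = 1 * 37 + 24
37 = 1 * 24 + 13
24 = 1 * 13 + 11
13 = 1 * 11 + 2
11 = 5 * 2 + 1
2 = 2 * 1 + 0
GCD(61, 98) = 1

Yes, coprime (GCD = 1)


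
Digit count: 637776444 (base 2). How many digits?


637776444 in base 2 = 100110000000111011001000111100
Number of digits = 30

30 digits (base 2)


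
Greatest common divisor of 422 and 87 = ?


422 = 4 * 87 + 74
87 = 1 * 74 + 13
74 = 5 * 13 + 9
13 = 1 * 9 + 4
9 = 2 * 4 + 1
4 = 4 * 1 + 0
GCD = 1


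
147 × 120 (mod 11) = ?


147 × 120 = 17640
17640 mod 11 = 7


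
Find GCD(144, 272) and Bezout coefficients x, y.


Tabular extended Euclidean (each row: r = 144*s + 272*t):
r=144, s=1, t=0
r=272, s=0, t=1
q=0: r=144, s=1, t=0   [144*(1) + 272*(0) = 144]
q=1: r=128, s=-1, t=1   [144*(-1) + 272*(1) = 128]
q=1: r=16, s=2, t=-1   [144*(2) + 272*(-1) = 16]
q=8: r=0, s=-17, t=9   [144*(-17) + 272*(9) = 0]
GCD = 16; from the row with r=16: x=2, y=-1
Check: 144*(2) + 272*(-1) = 288 - 272 = 16

GCD = 16, x = 2, y = -1


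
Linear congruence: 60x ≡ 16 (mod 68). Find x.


GCD(60, 68) = 4 divides 16
Divide: 15x ≡ 4 (mod 17)
x ≡ 15 (mod 17)


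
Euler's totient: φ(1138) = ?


1138 = 2 × 569
Prime factors: 2, 569
φ(1138) = 1138 × (1-1/2) × (1-1/569)
= 1138 × 1/2 × 568/569 = 568

φ(1138) = 568


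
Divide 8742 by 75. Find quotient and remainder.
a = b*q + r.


8742 = 75 * 116 + 42
Check: 8700 + 42 = 8742

q = 116, r = 42


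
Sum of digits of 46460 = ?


4 + 6 + 4 + 6 + 0 = 20


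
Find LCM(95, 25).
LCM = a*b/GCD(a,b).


GCD(95, 25) = 5
LCM = 95*25/5 = 2375/5 = 475

LCM = 475


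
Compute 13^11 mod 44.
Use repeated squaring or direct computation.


13^1 mod 44 = 13
13^2 mod 44 = 37
13^3 mod 44 = 41
13^4 mod 44 = 5
13^5 mod 44 = 21
13^6 mod 44 = 9
13^7 mod 44 = 29
13^8 mod 44 = 25
13^9 mod 44 = 17
13^10 mod 44 = 1
13^11 mod 44 = 13


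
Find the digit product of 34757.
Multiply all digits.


3 × 4 × 7 × 5 × 7 = 2940


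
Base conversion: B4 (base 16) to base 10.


B4 (base 16) = 180 (decimal)
180 (decimal) = 180 (base 10)


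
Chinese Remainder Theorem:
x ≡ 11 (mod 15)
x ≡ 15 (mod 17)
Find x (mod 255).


M = 15*17 = 255
M1 = M/15 = 17, M2 = M/17 = 15
M1^(-1) mod 15 = 8, M2^(-1) mod 17 = 8
x = 11*17*8 + 15*15*8 = 3296
3296 mod 255 = 236
Check: 236 mod 15 = 11 ✓, 236 mod 17 = 15 ✓

x ≡ 236 (mod 255)


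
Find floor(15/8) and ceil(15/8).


15/8 = 1.8750
floor = 1
ceil = 2

floor = 1, ceil = 2


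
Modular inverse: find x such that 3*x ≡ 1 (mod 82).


Use the extended Euclidean algorithm on (82, 3); each row r = 82*s + 3*t:
r=82, s=1, t=0
r=3, s=0, t=1
q=27: r=1, s=1, t=-27   [82*(1) + 3*(-27) = 1]
q=3: r=0, s=-3, t=82   [82*(-3) + 3*(82) = 0]
GCD = 1 with t = -27, so 3*(-27) ≡ 1 (mod 82)
Inverse = -27 mod 82 = 55
Check: 3 * 55 = 165 ≡ 1 (mod 82)

3^(-1) ≡ 55 (mod 82)


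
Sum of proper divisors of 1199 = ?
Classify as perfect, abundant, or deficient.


Proper divisors: 1, 11, 109
Sum = 1 + 11 + 109 = 121
121 < 1199 → deficient

s(1199) = 121 (deficient)


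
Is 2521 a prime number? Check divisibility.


Check divisors up to sqrt(2521) = 50.2096
No divisors found.
2521 is prime.

Yes, 2521 is prime


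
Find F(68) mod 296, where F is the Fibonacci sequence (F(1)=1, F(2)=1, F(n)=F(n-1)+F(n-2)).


F(k) mod 296 for k=1..68:
1, 1, 2, 3, 5, 8, 13, 21, 34, 55, 89, 144, 233, 81, 18, 99, 117, 216, 37, 253, 290, 247, 241, 192, 137, 33, 170, 203, 77, 280, 61, 45, 106, 151, 257, 112, 73, 185, 258, 147, 109, 256, 69, 29, 98, 127, 225, 56, 281, 41, 26, 67, 93, 160, 253, 117, 74, 191, 265, 160, 129, 289, 122, 115, 237, 56, 293, 53
F(68) mod 296 = 53


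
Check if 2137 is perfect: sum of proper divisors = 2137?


Proper divisors of 2137: 1
Sum = 1 = 1

No, 2137 is not perfect (1 ≠ 2137)


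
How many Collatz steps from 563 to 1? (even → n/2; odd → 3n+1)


563 → 1690 → 845 → 2536 → 1268 → 634 → 317 → 952 → 476 → 238 → 119 → 358 → 179 → 538 → 269 → 808 → 404 → 202 → 101 → 304 → 152 → 76 → 38 → 19 → 58 → 29 → 88 → 44 → 22 → 11 → 34 → 17 → 52 → 26 → 13 → 40 → 20 → 10 → 5 → 16 → 8 → 4 → 2 → 1
Total steps = 43

43 steps


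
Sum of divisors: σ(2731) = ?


Divisors of 2731: 1, 2731
Sum = 1 + 2731 = 2732

σ(2731) = 2732


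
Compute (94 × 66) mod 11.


94 × 66 = 6204
6204 mod 11 = 0


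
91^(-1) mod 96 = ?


Use the extended Euclidean algorithm on (96, 91); each row r = 96*s + 91*t:
r=96, s=1, t=0
r=91, s=0, t=1
q=1: r=5, s=1, t=-1   [96*(1) + 91*(-1) = 5]
q=18: r=1, s=-18, t=19   [96*(-18) + 91*(19) = 1]
q=5: r=0, s=91, t=-96   [96*(91) + 91*(-96) = 0]
GCD = 1 with t = 19, so 91*(19) ≡ 1 (mod 96)
Inverse = 19 mod 96 = 19
Check: 91 * 19 = 1729 ≡ 1 (mod 96)

91^(-1) ≡ 19 (mod 96)


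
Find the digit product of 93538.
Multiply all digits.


9 × 3 × 5 × 3 × 8 = 3240


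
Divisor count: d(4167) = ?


4167 = 3^2 × 463^1
d(4167) = (2+1) × (1+1) = 6

6 divisors


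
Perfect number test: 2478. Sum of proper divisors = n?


Proper divisors of 2478: 1, 2, 3, 6, 7, 14, 21, 42, 59, 118, 177, 354, 413, 826, 1239
Sum = 1 + 2 + 3 + 6 + 7 + 14 + 21 + 42 + 59 + 118 + 177 + 354 + 413 + 826 + 1239 = 3282

No, 2478 is not perfect (3282 ≠ 2478)


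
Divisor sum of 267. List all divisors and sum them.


Divisors of 267: 1, 3, 89, 267
Sum = 1 + 3 + 89 + 267 = 360

σ(267) = 360


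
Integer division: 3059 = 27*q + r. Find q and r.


3059 = 27 * 113 + 8
Check: 3051 + 8 = 3059

q = 113, r = 8


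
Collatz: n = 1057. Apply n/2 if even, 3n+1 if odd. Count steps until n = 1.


1057 → 3172 → 1586 → 793 → 2380 → 1190 → 595 → 1786 → 893 → 2680 → 1340 → 670 → 335 → 1006 → 503 → 1510 → 755 → 2266 → 1133 → 3400 → 1700 → 850 → 425 → 1276 → 638 → 319 → 958 → 479 → 1438 → 719 → 2158 → 1079 → 3238 → 1619 → 4858 → 2429 → 7288 → 3644 → 1822 → 911 → 2734 → 1367 → 4102 → 2051 → 6154 → 3077 → 9232 → 4616 → 2308 → 1154 → 577 → 1732 → 866 → 433 → 1300 → 650 → 325 → 976 → 488 → 244 → 122 → 61 → 184 → 92 → 46 → 23 → 70 → 35 → 106 → 53 → 160 → 80 → 40 → 20 → 10 → 5 → 16 → 8 → 4 → 2 → 1
Total steps = 80

80 steps


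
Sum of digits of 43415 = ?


4 + 3 + 4 + 1 + 5 = 17


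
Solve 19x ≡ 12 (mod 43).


GCD(19, 43) = 1, unique solution
a^(-1) mod 43 = 34
x = 34 * 12 mod 43 = 21

x ≡ 21 (mod 43)


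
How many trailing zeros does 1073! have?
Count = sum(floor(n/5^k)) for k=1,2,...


floor(1073/5) = 214
floor(1073/25) = 42
floor(1073/125) = 8
floor(1073/625) = 1
Total = 265

265 trailing zeros


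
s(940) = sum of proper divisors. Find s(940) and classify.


Proper divisors: 1, 2, 4, 5, 10, 20, 47, 94, 188, 235, 470
Sum = 1 + 2 + 4 + 5 + 10 + 20 + 47 + 94 + 188 + 235 + 470 = 1076
1076 > 940 → abundant

s(940) = 1076 (abundant)


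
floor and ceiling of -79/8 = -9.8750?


-79/8 = -9.8750
floor = -10
ceil = -9

floor = -10, ceil = -9


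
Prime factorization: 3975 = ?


3975 / 3 = 1325
1325 / 5 = 265
265 / 5 = 53
53 / 53 = 1
3975 = 3 × 5^2 × 53


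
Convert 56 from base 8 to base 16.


56 (base 8) = 46 (decimal)
46 (decimal) = 2E (base 16)


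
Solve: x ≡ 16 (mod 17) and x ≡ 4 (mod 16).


M = 17*16 = 272
M1 = M/17 = 16, M2 = M/16 = 17
M1^(-1) mod 17 = 16, M2^(-1) mod 16 = 1
x = 16*16*16 + 4*17*1 = 4164
4164 mod 272 = 84
Check: 84 mod 17 = 16 ✓, 84 mod 16 = 4 ✓

x ≡ 84 (mod 272)


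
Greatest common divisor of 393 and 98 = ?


393 = 4 * 98 + 1
98 = 98 * 1 + 0
GCD = 1


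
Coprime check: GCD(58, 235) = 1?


Euclidean algorithm:
235 = 4 * 58 + 3
58 = 19 * 3 + 1
3 = 3 * 1 + 0
GCD(58, 235) = 1

Yes, coprime (GCD = 1)


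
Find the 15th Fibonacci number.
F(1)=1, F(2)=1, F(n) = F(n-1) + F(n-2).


Sequence: 1, 1, 2, 3, 5, 8, 13, 21, 34, 55, 89, 144, 233, 377, 610
F(15) = 610


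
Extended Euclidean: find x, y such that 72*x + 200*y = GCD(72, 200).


Tabular extended Euclidean (each row: r = 72*s + 200*t):
r=72, s=1, t=0
r=200, s=0, t=1
q=0: r=72, s=1, t=0   [72*(1) + 200*(0) = 72]
q=2: r=56, s=-2, t=1   [72*(-2) + 200*(1) = 56]
q=1: r=16, s=3, t=-1   [72*(3) + 200*(-1) = 16]
q=3: r=8, s=-11, t=4   [72*(-11) + 200*(4) = 8]
q=2: r=0, s=25, t=-9   [72*(25) + 200*(-9) = 0]
GCD = 8; from the row with r=8: x=-11, y=4
Check: 72*(-11) + 200*(4) = -792 + 800 = 8

GCD = 8, x = -11, y = 4


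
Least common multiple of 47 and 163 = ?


GCD(47, 163) = 1
LCM = 47*163/1 = 7661/1 = 7661

LCM = 7661


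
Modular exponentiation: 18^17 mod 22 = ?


18^1 mod 22 = 18
18^2 mod 22 = 16
18^3 mod 22 = 2
18^4 mod 22 = 14
18^5 mod 22 = 10
18^6 mod 22 = 4
18^7 mod 22 = 6
18^8 mod 22 = 20
18^9 mod 22 = 8
18^10 mod 22 = 12
18^11 mod 22 = 18
18^12 mod 22 = 16
18^13 mod 22 = 2
18^14 mod 22 = 14
18^15 mod 22 = 10
18^16 mod 22 = 4
18^17 mod 22 = 6


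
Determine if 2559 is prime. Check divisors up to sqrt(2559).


2559 / 3 = 853 (exact division)
2559 is NOT prime.

No, 2559 is not prime


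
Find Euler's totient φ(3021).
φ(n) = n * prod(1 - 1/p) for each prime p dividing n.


3021 = 3 × 19 × 53
Prime factors: 3, 19, 53
φ(3021) = 3021 × (1-1/3) × (1-1/19) × (1-1/53)
= 3021 × 2/3 × 18/19 × 52/53 = 1872

φ(3021) = 1872


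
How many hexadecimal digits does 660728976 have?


660728976 in base 16 = 2761EC90
Number of digits = 8

8 digits (base 16)


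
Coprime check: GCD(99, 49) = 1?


Euclidean algorithm:
99 = 2 * 49 + 1
49 = 49 * 1 + 0
GCD(99, 49) = 1

Yes, coprime (GCD = 1)


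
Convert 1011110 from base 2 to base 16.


1011110 (base 2) = 94 (decimal)
94 (decimal) = 5E (base 16)


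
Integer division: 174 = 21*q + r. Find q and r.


174 = 21 * 8 + 6
Check: 168 + 6 = 174

q = 8, r = 6


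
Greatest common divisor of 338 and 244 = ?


338 = 1 * 244 + 94
244 = 2 * 94 + 56
94 = 1 * 56 + 38
56 = 1 * 38 + 18
38 = 2 * 18 + 2
18 = 9 * 2 + 0
GCD = 2


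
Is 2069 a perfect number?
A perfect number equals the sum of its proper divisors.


Proper divisors of 2069: 1
Sum = 1 = 1

No, 2069 is not perfect (1 ≠ 2069)


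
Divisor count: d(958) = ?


958 = 2^1 × 479^1
d(958) = (1+1) × (1+1) = 4

4 divisors


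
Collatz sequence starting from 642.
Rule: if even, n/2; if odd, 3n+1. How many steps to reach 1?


642 → 321 → 964 → 482 → 241 → 724 → 362 → 181 → 544 → 272 → 136 → 68 → 34 → 17 → 52 → 26 → 13 → 40 → 20 → 10 → 5 → 16 → 8 → 4 → 2 → 1
Total steps = 25

25 steps


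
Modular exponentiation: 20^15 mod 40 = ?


20^1 mod 40 = 20
20^2 mod 40 = 0
20^3 mod 40 = 0
20^4 mod 40 = 0
20^5 mod 40 = 0
20^6 mod 40 = 0
20^7 mod 40 = 0
20^8 mod 40 = 0
20^9 mod 40 = 0
20^10 mod 40 = 0
20^11 mod 40 = 0
20^12 mod 40 = 0
20^13 mod 40 = 0
20^14 mod 40 = 0
20^15 mod 40 = 0


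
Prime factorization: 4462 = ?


4462 / 2 = 2231
2231 / 23 = 97
97 / 97 = 1
4462 = 2 × 23 × 97


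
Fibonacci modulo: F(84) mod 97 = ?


F(k) mod 97 for k=1..84:
1, 1, 2, 3, 5, 8, 13, 21, 34, 55, 89, 47, 39, 86, 28, 17, 45, 62, 10, 72, 82, 57, 42, 2, 44, 46, 90, 39, 32, 71, 6, 77, 83, 63, 49, 15, 64, 79, 46, 28, 74, 5, 79, 84, 66, 53, 22, 75, 0, 75, 75, 53, 31, 84, 18, 5, 23, 28, 51, 79, 33, 15, 48, 63, 14, 77, 91, 71, 65, 39, 7, 46, 53, 2, 55, 57, 15, 72, 87, 62, 52, 17, 69, 86
F(84) mod 97 = 86


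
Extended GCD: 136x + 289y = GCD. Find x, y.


Tabular extended Euclidean (each row: r = 136*s + 289*t):
r=136, s=1, t=0
r=289, s=0, t=1
q=0: r=136, s=1, t=0   [136*(1) + 289*(0) = 136]
q=2: r=17, s=-2, t=1   [136*(-2) + 289*(1) = 17]
q=8: r=0, s=17, t=-8   [136*(17) + 289*(-8) = 0]
GCD = 17; from the row with r=17: x=-2, y=1
Check: 136*(-2) + 289*(1) = -272 + 289 = 17

GCD = 17, x = -2, y = 1


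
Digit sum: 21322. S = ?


2 + 1 + 3 + 2 + 2 = 10


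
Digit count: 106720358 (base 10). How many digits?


106720358 has 9 digits in base 10
floor(log10(106720358)) + 1 = floor(8.0282) + 1 = 9

9 digits (base 10)


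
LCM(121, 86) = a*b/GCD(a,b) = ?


GCD(121, 86) = 1
LCM = 121*86/1 = 10406/1 = 10406

LCM = 10406


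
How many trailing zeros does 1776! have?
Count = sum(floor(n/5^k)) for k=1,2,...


floor(1776/5) = 355
floor(1776/25) = 71
floor(1776/125) = 14
floor(1776/625) = 2
Total = 442

442 trailing zeros


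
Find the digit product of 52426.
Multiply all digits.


5 × 2 × 4 × 2 × 6 = 480


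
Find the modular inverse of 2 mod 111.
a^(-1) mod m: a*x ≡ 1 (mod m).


Use the extended Euclidean algorithm on (111, 2); each row r = 111*s + 2*t:
r=111, s=1, t=0
r=2, s=0, t=1
q=55: r=1, s=1, t=-55   [111*(1) + 2*(-55) = 1]
q=2: r=0, s=-2, t=111   [111*(-2) + 2*(111) = 0]
GCD = 1 with t = -55, so 2*(-55) ≡ 1 (mod 111)
Inverse = -55 mod 111 = 56
Check: 2 * 56 = 112 ≡ 1 (mod 111)

2^(-1) ≡ 56 (mod 111)


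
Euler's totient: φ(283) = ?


283 = 283
Prime factors: 283
φ(283) = 283 × (1-1/283)
= 283 × 282/283 = 282

φ(283) = 282


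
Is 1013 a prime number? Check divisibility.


Check divisors up to sqrt(1013) = 31.8277
No divisors found.
1013 is prime.

Yes, 1013 is prime


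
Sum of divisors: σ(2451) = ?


Divisors of 2451: 1, 3, 19, 43, 57, 129, 817, 2451
Sum = 1 + 3 + 19 + 43 + 57 + 129 + 817 + 2451 = 3520

σ(2451) = 3520


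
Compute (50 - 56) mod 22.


50 - 56 = -6
-6 mod 22 = 16


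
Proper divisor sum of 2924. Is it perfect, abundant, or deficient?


Proper divisors: 1, 2, 4, 17, 34, 43, 68, 86, 172, 731, 1462
Sum = 1 + 2 + 4 + 17 + 34 + 43 + 68 + 86 + 172 + 731 + 1462 = 2620
2620 < 2924 → deficient

s(2924) = 2620 (deficient)


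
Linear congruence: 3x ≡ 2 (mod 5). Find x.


GCD(3, 5) = 1, unique solution
a^(-1) mod 5 = 2
x = 2 * 2 mod 5 = 4

x ≡ 4 (mod 5)


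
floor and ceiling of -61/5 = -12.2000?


-61/5 = -12.2000
floor = -13
ceil = -12

floor = -13, ceil = -12


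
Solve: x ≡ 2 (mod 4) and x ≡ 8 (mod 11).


M = 4*11 = 44
M1 = M/4 = 11, M2 = M/11 = 4
M1^(-1) mod 4 = 3, M2^(-1) mod 11 = 3
x = 2*11*3 + 8*4*3 = 162
162 mod 44 = 30
Check: 30 mod 4 = 2 ✓, 30 mod 11 = 8 ✓

x ≡ 30 (mod 44)


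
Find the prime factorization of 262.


262 / 2 = 131
131 / 131 = 1
262 = 2 × 131


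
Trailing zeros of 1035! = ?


floor(1035/5) = 207
floor(1035/25) = 41
floor(1035/125) = 8
floor(1035/625) = 1
Total = 257

257 trailing zeros


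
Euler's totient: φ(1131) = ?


1131 = 3 × 13 × 29
Prime factors: 3, 13, 29
φ(1131) = 1131 × (1-1/3) × (1-1/13) × (1-1/29)
= 1131 × 2/3 × 12/13 × 28/29 = 672

φ(1131) = 672


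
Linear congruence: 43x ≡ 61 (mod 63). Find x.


GCD(43, 63) = 1, unique solution
a^(-1) mod 63 = 22
x = 22 * 61 mod 63 = 19

x ≡ 19 (mod 63)


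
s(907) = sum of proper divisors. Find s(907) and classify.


Proper divisors: 1
Sum = 1 = 1
1 < 907 → deficient

s(907) = 1 (deficient)


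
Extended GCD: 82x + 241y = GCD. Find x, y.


Tabular extended Euclidean (each row: r = 82*s + 241*t):
r=82, s=1, t=0
r=241, s=0, t=1
q=0: r=82, s=1, t=0   [82*(1) + 241*(0) = 82]
q=2: r=77, s=-2, t=1   [82*(-2) + 241*(1) = 77]
q=1: r=5, s=3, t=-1   [82*(3) + 241*(-1) = 5]
q=15: r=2, s=-47, t=16   [82*(-47) + 241*(16) = 2]
q=2: r=1, s=97, t=-33   [82*(97) + 241*(-33) = 1]
q=2: r=0, s=-241, t=82   [82*(-241) + 241*(82) = 0]
GCD = 1; from the row with r=1: x=97, y=-33
Check: 82*(97) + 241*(-33) = 7954 - 7953 = 1

GCD = 1, x = 97, y = -33


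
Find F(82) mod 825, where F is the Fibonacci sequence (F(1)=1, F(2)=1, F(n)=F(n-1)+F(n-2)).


F(k) mod 825 for k=1..82:
1, 1, 2, 3, 5, 8, 13, 21, 34, 55, 89, 144, 233, 377, 610, 162, 772, 109, 56, 165, 221, 386, 607, 168, 775, 118, 68, 186, 254, 440, 694, 309, 178, 487, 665, 327, 167, 494, 661, 330, 166, 496, 662, 333, 170, 503, 673, 351, 199, 550, 749, 474, 398, 47, 445, 492, 112, 604, 716, 495, 386, 56, 442, 498, 115, 613, 728, 516, 419, 110, 529, 639, 343, 157, 500, 657, 332, 164, 496, 660, 331, 166
F(82) mod 825 = 166


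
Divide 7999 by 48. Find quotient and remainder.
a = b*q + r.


7999 = 48 * 166 + 31
Check: 7968 + 31 = 7999

q = 166, r = 31


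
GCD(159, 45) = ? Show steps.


159 = 3 * 45 + 24
45 = 1 * 24 + 21
24 = 1 * 21 + 3
21 = 7 * 3 + 0
GCD = 3


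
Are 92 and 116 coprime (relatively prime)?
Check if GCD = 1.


Euclidean algorithm:
116 = 1 * 92 + 24
92 = 3 * 24 + 20
24 = 1 * 20 + 4
20 = 5 * 4 + 0
GCD(92, 116) = 4

No, not coprime (GCD = 4)


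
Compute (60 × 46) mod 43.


60 × 46 = 2760
2760 mod 43 = 8


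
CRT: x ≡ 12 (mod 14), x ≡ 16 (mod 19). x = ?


M = 14*19 = 266
M1 = M/14 = 19, M2 = M/19 = 14
M1^(-1) mod 14 = 3, M2^(-1) mod 19 = 15
x = 12*19*3 + 16*14*15 = 4044
4044 mod 266 = 54
Check: 54 mod 14 = 12 ✓, 54 mod 19 = 16 ✓

x ≡ 54 (mod 266)


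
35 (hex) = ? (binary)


35 (base 16) = 53 (decimal)
53 (decimal) = 110101 (base 2)


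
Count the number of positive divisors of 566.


566 = 2^1 × 283^1
d(566) = (1+1) × (1+1) = 4

4 divisors


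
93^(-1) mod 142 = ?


Use the extended Euclidean algorithm on (142, 93); each row r = 142*s + 93*t:
r=142, s=1, t=0
r=93, s=0, t=1
q=1: r=49, s=1, t=-1   [142*(1) + 93*(-1) = 49]
q=1: r=44, s=-1, t=2   [142*(-1) + 93*(2) = 44]
q=1: r=5, s=2, t=-3   [142*(2) + 93*(-3) = 5]
q=8: r=4, s=-17, t=26   [142*(-17) + 93*(26) = 4]
q=1: r=1, s=19, t=-29   [142*(19) + 93*(-29) = 1]
q=4: r=0, s=-93, t=142   [142*(-93) + 93*(142) = 0]
GCD = 1 with t = -29, so 93*(-29) ≡ 1 (mod 142)
Inverse = -29 mod 142 = 113
Check: 93 * 113 = 10509 ≡ 1 (mod 142)

93^(-1) ≡ 113 (mod 142)


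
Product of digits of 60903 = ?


6 × 0 × 9 × 0 × 3 = 0


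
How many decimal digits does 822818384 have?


822818384 has 9 digits in base 10
floor(log10(822818384)) + 1 = floor(8.9153) + 1 = 9

9 digits (base 10)


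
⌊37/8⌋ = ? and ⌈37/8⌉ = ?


37/8 = 4.6250
floor = 4
ceil = 5

floor = 4, ceil = 5


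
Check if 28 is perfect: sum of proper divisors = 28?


Proper divisors of 28: 1, 2, 4, 7, 14
Sum = 1 + 2 + 4 + 7 + 14 = 28

Yes, 28 is perfect (28 = 28)


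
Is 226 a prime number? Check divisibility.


226 / 2 = 113 (exact division)
226 is NOT prime.

No, 226 is not prime


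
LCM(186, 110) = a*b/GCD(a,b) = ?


GCD(186, 110) = 2
LCM = 186*110/2 = 20460/2 = 10230

LCM = 10230


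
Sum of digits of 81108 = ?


8 + 1 + 1 + 0 + 8 = 18


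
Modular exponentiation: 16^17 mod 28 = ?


16^1 mod 28 = 16
16^2 mod 28 = 4
16^3 mod 28 = 8
16^4 mod 28 = 16
16^5 mod 28 = 4
16^6 mod 28 = 8
16^7 mod 28 = 16
16^8 mod 28 = 4
16^9 mod 28 = 8
16^10 mod 28 = 16
16^11 mod 28 = 4
16^12 mod 28 = 8
16^13 mod 28 = 16
16^14 mod 28 = 4
16^15 mod 28 = 8
16^16 mod 28 = 16
16^17 mod 28 = 4


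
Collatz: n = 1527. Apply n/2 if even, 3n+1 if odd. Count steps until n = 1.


1527 → 4582 → 2291 → 6874 → 3437 → 10312 → 5156 → 2578 → 1289 → 3868 → 1934 → 967 → 2902 → 1451 → 4354 → 2177 → 6532 → 3266 → 1633 → 4900 → 2450 → 1225 → 3676 → 1838 → 919 → 2758 → 1379 → 4138 → 2069 → 6208 → 3104 → 1552 → 776 → 388 → 194 → 97 → 292 → 146 → 73 → 220 → 110 → 55 → 166 → 83 → 250 → 125 → 376 → 188 → 94 → 47 → 142 → 71 → 214 → 107 → 322 → 161 → 484 → 242 → 121 → 364 → 182 → 91 → 274 → 137 → 412 → 206 → 103 → 310 → 155 → 466 → 233 → 700 → 350 → 175 → 526 → 263 → 790 → 395 → 1186 → 593 → 1780 → 890 → 445 → 1336 → 668 → 334 → 167 → 502 → 251 → 754 → 377 → 1132 → 566 → 283 → 850 → 425 → 1276 → 638 → 319 → 958 → 479 → 1438 → 719 → 2158 → 1079 → 3238 → 1619 → 4858 → 2429 → 7288 → 3644 → 1822 → 911 → 2734 → 1367 → 4102 → 2051 → 6154 → 3077 → 9232 → 4616 → 2308 → 1154 → 577 → 1732 → 866 → 433 → 1300 → 650 → 325 → 976 → 488 → 244 → 122 → 61 → 184 → 92 → 46 → 23 → 70 → 35 → 106 → 53 → 160 → 80 → 40 → 20 → 10 → 5 → 16 → 8 → 4 → 2 → 1
Total steps = 153

153 steps


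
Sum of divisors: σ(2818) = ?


Divisors of 2818: 1, 2, 1409, 2818
Sum = 1 + 2 + 1409 + 2818 = 4230

σ(2818) = 4230


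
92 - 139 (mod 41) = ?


92 - 139 = -47
-47 mod 41 = 35


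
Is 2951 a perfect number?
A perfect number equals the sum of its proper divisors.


Proper divisors of 2951: 1, 13, 227
Sum = 1 + 13 + 227 = 241

No, 2951 is not perfect (241 ≠ 2951)


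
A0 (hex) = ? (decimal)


A0 (base 16) = 160 (decimal)
160 (decimal) = 160 (base 10)


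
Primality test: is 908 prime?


908 / 2 = 454 (exact division)
908 is NOT prime.

No, 908 is not prime


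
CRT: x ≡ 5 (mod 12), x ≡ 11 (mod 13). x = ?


M = 12*13 = 156
M1 = M/12 = 13, M2 = M/13 = 12
M1^(-1) mod 12 = 1, M2^(-1) mod 13 = 12
x = 5*13*1 + 11*12*12 = 1649
1649 mod 156 = 89
Check: 89 mod 12 = 5 ✓, 89 mod 13 = 11 ✓

x ≡ 89 (mod 156)


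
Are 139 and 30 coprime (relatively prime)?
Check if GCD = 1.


Euclidean algorithm:
139 = 4 * 30 + 19
30 = 1 * 19 + 11
19 = 1 * 11 + 8
11 = 1 * 8 + 3
8 = 2 * 3 + 2
3 = 1 * 2 + 1
2 = 2 * 1 + 0
GCD(139, 30) = 1

Yes, coprime (GCD = 1)


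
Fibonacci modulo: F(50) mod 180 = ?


F(k) mod 180 for k=1..50:
1, 1, 2, 3, 5, 8, 13, 21, 34, 55, 89, 144, 53, 17, 70, 87, 157, 64, 41, 105, 146, 71, 37, 108, 145, 73, 38, 111, 149, 80, 49, 129, 178, 127, 125, 72, 17, 89, 106, 15, 121, 136, 77, 33, 110, 143, 73, 36, 109, 145
F(50) mod 180 = 145


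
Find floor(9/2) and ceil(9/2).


9/2 = 4.5000
floor = 4
ceil = 5

floor = 4, ceil = 5


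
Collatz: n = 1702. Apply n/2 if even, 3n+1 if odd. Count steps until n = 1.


1702 → 851 → 2554 → 1277 → 3832 → 1916 → 958 → 479 → 1438 → 719 → 2158 → 1079 → 3238 → 1619 → 4858 → 2429 → 7288 → 3644 → 1822 → 911 → 2734 → 1367 → 4102 → 2051 → 6154 → 3077 → 9232 → 4616 → 2308 → 1154 → 577 → 1732 → 866 → 433 → 1300 → 650 → 325 → 976 → 488 → 244 → 122 → 61 → 184 → 92 → 46 → 23 → 70 → 35 → 106 → 53 → 160 → 80 → 40 → 20 → 10 → 5 → 16 → 8 → 4 → 2 → 1
Total steps = 60

60 steps


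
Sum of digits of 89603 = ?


8 + 9 + 6 + 0 + 3 = 26


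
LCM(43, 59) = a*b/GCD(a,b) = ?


GCD(43, 59) = 1
LCM = 43*59/1 = 2537/1 = 2537

LCM = 2537


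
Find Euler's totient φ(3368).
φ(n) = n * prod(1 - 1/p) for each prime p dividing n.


3368 = 2^3 × 421
Prime factors: 2, 421
φ(3368) = 3368 × (1-1/2) × (1-1/421)
= 3368 × 1/2 × 420/421 = 1680

φ(3368) = 1680


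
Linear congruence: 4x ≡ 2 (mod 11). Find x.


GCD(4, 11) = 1, unique solution
a^(-1) mod 11 = 3
x = 3 * 2 mod 11 = 6

x ≡ 6 (mod 11)


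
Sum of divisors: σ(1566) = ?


Divisors of 1566: 1, 2, 3, 6, 9, 18, 27, 29, 54, 58, 87, 174, 261, 522, 783, 1566
Sum = 1 + 2 + 3 + 6 + 9 + 18 + 27 + 29 + 54 + 58 + 87 + 174 + 261 + 522 + 783 + 1566 = 3600

σ(1566) = 3600


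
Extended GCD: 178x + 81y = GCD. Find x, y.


Tabular extended Euclidean (each row: r = 178*s + 81*t):
r=178, s=1, t=0
r=81, s=0, t=1
q=2: r=16, s=1, t=-2   [178*(1) + 81*(-2) = 16]
q=5: r=1, s=-5, t=11   [178*(-5) + 81*(11) = 1]
q=16: r=0, s=81, t=-178   [178*(81) + 81*(-178) = 0]
GCD = 1; from the row with r=1: x=-5, y=11
Check: 178*(-5) + 81*(11) = -890 + 891 = 1

GCD = 1, x = -5, y = 11


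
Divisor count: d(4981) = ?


4981 = 17^1 × 293^1
d(4981) = (1+1) × (1+1) = 4

4 divisors


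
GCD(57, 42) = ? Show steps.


57 = 1 * 42 + 15
42 = 2 * 15 + 12
15 = 1 * 12 + 3
12 = 4 * 3 + 0
GCD = 3


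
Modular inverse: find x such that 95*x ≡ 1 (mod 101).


Use the extended Euclidean algorithm on (101, 95); each row r = 101*s + 95*t:
r=101, s=1, t=0
r=95, s=0, t=1
q=1: r=6, s=1, t=-1   [101*(1) + 95*(-1) = 6]
q=15: r=5, s=-15, t=16   [101*(-15) + 95*(16) = 5]
q=1: r=1, s=16, t=-17   [101*(16) + 95*(-17) = 1]
q=5: r=0, s=-95, t=101   [101*(-95) + 95*(101) = 0]
GCD = 1 with t = -17, so 95*(-17) ≡ 1 (mod 101)
Inverse = -17 mod 101 = 84
Check: 95 * 84 = 7980 ≡ 1 (mod 101)

95^(-1) ≡ 84 (mod 101)


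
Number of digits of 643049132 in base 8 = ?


643049132 in base 8 = 4625023254
Number of digits = 10

10 digits (base 8)


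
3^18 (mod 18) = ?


3^1 mod 18 = 3
3^2 mod 18 = 9
3^3 mod 18 = 9
3^4 mod 18 = 9
3^5 mod 18 = 9
3^6 mod 18 = 9
3^7 mod 18 = 9
3^8 mod 18 = 9
3^9 mod 18 = 9
3^10 mod 18 = 9
3^11 mod 18 = 9
3^12 mod 18 = 9
3^13 mod 18 = 9
3^14 mod 18 = 9
3^15 mod 18 = 9
3^16 mod 18 = 9
3^17 mod 18 = 9
3^18 mod 18 = 9


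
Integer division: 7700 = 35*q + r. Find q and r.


7700 = 35 * 220 + 0
Check: 7700 + 0 = 7700

q = 220, r = 0


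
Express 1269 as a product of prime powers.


1269 / 3 = 423
423 / 3 = 141
141 / 3 = 47
47 / 47 = 1
1269 = 3^3 × 47


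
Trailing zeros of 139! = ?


floor(139/5) = 27
floor(139/25) = 5
floor(139/125) = 1
Total = 33

33 trailing zeros


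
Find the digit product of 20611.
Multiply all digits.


2 × 0 × 6 × 1 × 1 = 0


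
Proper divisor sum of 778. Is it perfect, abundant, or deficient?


Proper divisors: 1, 2, 389
Sum = 1 + 2 + 389 = 392
392 < 778 → deficient

s(778) = 392 (deficient)


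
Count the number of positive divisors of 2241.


2241 = 3^3 × 83^1
d(2241) = (3+1) × (1+1) = 8

8 divisors


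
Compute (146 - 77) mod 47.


146 - 77 = 69
69 mod 47 = 22


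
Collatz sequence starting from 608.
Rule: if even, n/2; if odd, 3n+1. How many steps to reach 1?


608 → 304 → 152 → 76 → 38 → 19 → 58 → 29 → 88 → 44 → 22 → 11 → 34 → 17 → 52 → 26 → 13 → 40 → 20 → 10 → 5 → 16 → 8 → 4 → 2 → 1
Total steps = 25

25 steps


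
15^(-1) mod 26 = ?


Use the extended Euclidean algorithm on (26, 15); each row r = 26*s + 15*t:
r=26, s=1, t=0
r=15, s=0, t=1
q=1: r=11, s=1, t=-1   [26*(1) + 15*(-1) = 11]
q=1: r=4, s=-1, t=2   [26*(-1) + 15*(2) = 4]
q=2: r=3, s=3, t=-5   [26*(3) + 15*(-5) = 3]
q=1: r=1, s=-4, t=7   [26*(-4) + 15*(7) = 1]
q=3: r=0, s=15, t=-26   [26*(15) + 15*(-26) = 0]
GCD = 1 with t = 7, so 15*(7) ≡ 1 (mod 26)
Inverse = 7 mod 26 = 7
Check: 15 * 7 = 105 ≡ 1 (mod 26)

15^(-1) ≡ 7 (mod 26)


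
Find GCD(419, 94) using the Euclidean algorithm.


419 = 4 * 94 + 43
94 = 2 * 43 + 8
43 = 5 * 8 + 3
8 = 2 * 3 + 2
3 = 1 * 2 + 1
2 = 2 * 1 + 0
GCD = 1


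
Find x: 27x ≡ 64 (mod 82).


GCD(27, 82) = 1, unique solution
a^(-1) mod 82 = 79
x = 79 * 64 mod 82 = 54

x ≡ 54 (mod 82)


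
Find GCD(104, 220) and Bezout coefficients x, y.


Tabular extended Euclidean (each row: r = 104*s + 220*t):
r=104, s=1, t=0
r=220, s=0, t=1
q=0: r=104, s=1, t=0   [104*(1) + 220*(0) = 104]
q=2: r=12, s=-2, t=1   [104*(-2) + 220*(1) = 12]
q=8: r=8, s=17, t=-8   [104*(17) + 220*(-8) = 8]
q=1: r=4, s=-19, t=9   [104*(-19) + 220*(9) = 4]
q=2: r=0, s=55, t=-26   [104*(55) + 220*(-26) = 0]
GCD = 4; from the row with r=4: x=-19, y=9
Check: 104*(-19) + 220*(9) = -1976 + 1980 = 4

GCD = 4, x = -19, y = 9


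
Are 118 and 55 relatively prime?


Euclidean algorithm:
118 = 2 * 55 + 8
55 = 6 * 8 + 7
8 = 1 * 7 + 1
7 = 7 * 1 + 0
GCD(118, 55) = 1

Yes, coprime (GCD = 1)


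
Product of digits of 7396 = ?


7 × 3 × 9 × 6 = 1134


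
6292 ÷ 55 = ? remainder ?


6292 = 55 * 114 + 22
Check: 6270 + 22 = 6292

q = 114, r = 22


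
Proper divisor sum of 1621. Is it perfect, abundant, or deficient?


Proper divisors: 1
Sum = 1 = 1
1 < 1621 → deficient

s(1621) = 1 (deficient)


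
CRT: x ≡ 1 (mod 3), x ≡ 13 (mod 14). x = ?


M = 3*14 = 42
M1 = M/3 = 14, M2 = M/14 = 3
M1^(-1) mod 3 = 2, M2^(-1) mod 14 = 5
x = 1*14*2 + 13*3*5 = 223
223 mod 42 = 13
Check: 13 mod 3 = 1 ✓, 13 mod 14 = 13 ✓

x ≡ 13 (mod 42)


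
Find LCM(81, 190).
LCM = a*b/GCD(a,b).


GCD(81, 190) = 1
LCM = 81*190/1 = 15390/1 = 15390

LCM = 15390


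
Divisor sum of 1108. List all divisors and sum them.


Divisors of 1108: 1, 2, 4, 277, 554, 1108
Sum = 1 + 2 + 4 + 277 + 554 + 1108 = 1946

σ(1108) = 1946


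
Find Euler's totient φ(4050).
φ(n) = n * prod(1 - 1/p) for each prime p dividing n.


4050 = 2 × 3^4 × 5^2
Prime factors: 2, 3, 5
φ(4050) = 4050 × (1-1/2) × (1-1/3) × (1-1/5)
= 4050 × 1/2 × 2/3 × 4/5 = 1080

φ(4050) = 1080


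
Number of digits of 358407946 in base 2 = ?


358407946 in base 2 = 10101010111001101111100001010
Number of digits = 29

29 digits (base 2)


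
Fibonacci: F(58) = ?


Sequence: 1, 1, 2, 3, 5, 8, 13, 21, 34, 55, 89, 144, 233, 377, 610, 987, 1597, 2584, 4181, 6765, 10946, 17711, 28657, 46368, 75025, 121393, 196418, 317811, 514229, 832040, 1346269, 2178309, 3524578, 5702887, 9227465, 14930352, 24157817, 39088169, 63245986, 102334155, 165580141, 267914296, 433494437, 701408733, 1134903170, 1836311903, 2971215073, 4807526976, 7778742049, 12586269025, 20365011074, 32951280099, 53316291173, 86267571272, 139583862445, 225851433717, 365435296162, 591286729879
F(58) = 591286729879


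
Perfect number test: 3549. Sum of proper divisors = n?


Proper divisors of 3549: 1, 3, 7, 13, 21, 39, 91, 169, 273, 507, 1183
Sum = 1 + 3 + 7 + 13 + 21 + 39 + 91 + 169 + 273 + 507 + 1183 = 2307

No, 3549 is not perfect (2307 ≠ 3549)


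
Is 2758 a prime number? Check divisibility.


2758 / 2 = 1379 (exact division)
2758 is NOT prime.

No, 2758 is not prime


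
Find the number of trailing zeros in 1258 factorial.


floor(1258/5) = 251
floor(1258/25) = 50
floor(1258/125) = 10
floor(1258/625) = 2
Total = 313

313 trailing zeros


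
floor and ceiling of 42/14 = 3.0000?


42/14 = 3.0000
floor = 3
ceil = 3

floor = 3, ceil = 3


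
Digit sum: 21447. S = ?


2 + 1 + 4 + 4 + 7 = 18


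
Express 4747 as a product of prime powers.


4747 / 47 = 101
101 / 101 = 1
4747 = 47 × 101


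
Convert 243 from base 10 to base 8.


243 (base 10) = 243 (decimal)
243 (decimal) = 363 (base 8)


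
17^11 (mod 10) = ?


17^1 mod 10 = 7
17^2 mod 10 = 9
17^3 mod 10 = 3
17^4 mod 10 = 1
17^5 mod 10 = 7
17^6 mod 10 = 9
17^7 mod 10 = 3
17^8 mod 10 = 1
17^9 mod 10 = 7
17^10 mod 10 = 9
17^11 mod 10 = 3


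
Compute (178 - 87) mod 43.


178 - 87 = 91
91 mod 43 = 5


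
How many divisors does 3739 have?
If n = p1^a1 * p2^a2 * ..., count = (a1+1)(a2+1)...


3739 = 3739^1
d(3739) = (1+1) = 2

2 divisors


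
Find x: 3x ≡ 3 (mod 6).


GCD(3, 6) = 3 divides 3
Divide: 1x ≡ 1 (mod 2)
x ≡ 1 (mod 2)


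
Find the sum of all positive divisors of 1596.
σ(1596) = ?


Divisors of 1596: 1, 2, 3, 4, 6, 7, 12, 14, 19, 21, 28, 38, 42, 57, 76, 84, 114, 133, 228, 266, 399, 532, 798, 1596
Sum = 1 + 2 + 3 + 4 + 6 + 7 + 12 + 14 + 19 + 21 + 28 + 38 + 42 + 57 + 76 + 84 + 114 + 133 + 228 + 266 + 399 + 532 + 798 + 1596 = 4480

σ(1596) = 4480


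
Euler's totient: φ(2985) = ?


2985 = 3 × 5 × 199
Prime factors: 3, 5, 199
φ(2985) = 2985 × (1-1/3) × (1-1/5) × (1-1/199)
= 2985 × 2/3 × 4/5 × 198/199 = 1584

φ(2985) = 1584


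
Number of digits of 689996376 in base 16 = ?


689996376 in base 16 = 29208258
Number of digits = 8

8 digits (base 16)


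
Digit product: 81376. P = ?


8 × 1 × 3 × 7 × 6 = 1008


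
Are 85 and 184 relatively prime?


Euclidean algorithm:
184 = 2 * 85 + 14
85 = 6 * 14 + 1
14 = 14 * 1 + 0
GCD(85, 184) = 1

Yes, coprime (GCD = 1)


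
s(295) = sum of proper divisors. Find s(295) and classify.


Proper divisors: 1, 5, 59
Sum = 1 + 5 + 59 = 65
65 < 295 → deficient

s(295) = 65 (deficient)


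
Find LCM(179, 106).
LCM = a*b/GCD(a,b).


GCD(179, 106) = 1
LCM = 179*106/1 = 18974/1 = 18974

LCM = 18974


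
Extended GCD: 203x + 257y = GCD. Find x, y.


Tabular extended Euclidean (each row: r = 203*s + 257*t):
r=203, s=1, t=0
r=257, s=0, t=1
q=0: r=203, s=1, t=0   [203*(1) + 257*(0) = 203]
q=1: r=54, s=-1, t=1   [203*(-1) + 257*(1) = 54]
q=3: r=41, s=4, t=-3   [203*(4) + 257*(-3) = 41]
q=1: r=13, s=-5, t=4   [203*(-5) + 257*(4) = 13]
q=3: r=2, s=19, t=-15   [203*(19) + 257*(-15) = 2]
q=6: r=1, s=-119, t=94   [203*(-119) + 257*(94) = 1]
q=2: r=0, s=257, t=-203   [203*(257) + 257*(-203) = 0]
GCD = 1; from the row with r=1: x=-119, y=94
Check: 203*(-119) + 257*(94) = -24157 + 24158 = 1

GCD = 1, x = -119, y = 94


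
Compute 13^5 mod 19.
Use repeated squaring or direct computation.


13^1 mod 19 = 13
13^2 mod 19 = 17
13^3 mod 19 = 12
13^4 mod 19 = 4
13^5 mod 19 = 14


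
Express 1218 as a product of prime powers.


1218 / 2 = 609
609 / 3 = 203
203 / 7 = 29
29 / 29 = 1
1218 = 2 × 3 × 7 × 29


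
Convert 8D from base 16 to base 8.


8D (base 16) = 141 (decimal)
141 (decimal) = 215 (base 8)


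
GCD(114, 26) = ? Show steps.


114 = 4 * 26 + 10
26 = 2 * 10 + 6
10 = 1 * 6 + 4
6 = 1 * 4 + 2
4 = 2 * 2 + 0
GCD = 2


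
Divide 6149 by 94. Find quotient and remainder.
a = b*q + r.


6149 = 94 * 65 + 39
Check: 6110 + 39 = 6149

q = 65, r = 39


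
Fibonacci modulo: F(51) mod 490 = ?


F(k) mod 490 for k=1..51:
1, 1, 2, 3, 5, 8, 13, 21, 34, 55, 89, 144, 233, 377, 120, 7, 127, 134, 261, 395, 166, 71, 237, 308, 55, 363, 418, 291, 219, 20, 239, 259, 8, 267, 275, 52, 327, 379, 216, 105, 321, 426, 257, 193, 450, 153, 113, 266, 379, 155, 44
F(51) mod 490 = 44


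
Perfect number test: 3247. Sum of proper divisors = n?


Proper divisors of 3247: 1, 17, 191
Sum = 1 + 17 + 191 = 209

No, 3247 is not perfect (209 ≠ 3247)


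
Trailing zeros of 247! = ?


floor(247/5) = 49
floor(247/25) = 9
floor(247/125) = 1
Total = 59

59 trailing zeros


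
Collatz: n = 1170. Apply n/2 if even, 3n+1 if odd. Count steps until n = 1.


1170 → 585 → 1756 → 878 → 439 → 1318 → 659 → 1978 → 989 → 2968 → 1484 → 742 → 371 → 1114 → 557 → 1672 → 836 → 418 → 209 → 628 → 314 → 157 → 472 → 236 → 118 → 59 → 178 → 89 → 268 → 134 → 67 → 202 → 101 → 304 → 152 → 76 → 38 → 19 → 58 → 29 → 88 → 44 → 22 → 11 → 34 → 17 → 52 → 26 → 13 → 40 → 20 → 10 → 5 → 16 → 8 → 4 → 2 → 1
Total steps = 57

57 steps


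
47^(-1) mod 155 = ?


Use the extended Euclidean algorithm on (155, 47); each row r = 155*s + 47*t:
r=155, s=1, t=0
r=47, s=0, t=1
q=3: r=14, s=1, t=-3   [155*(1) + 47*(-3) = 14]
q=3: r=5, s=-3, t=10   [155*(-3) + 47*(10) = 5]
q=2: r=4, s=7, t=-23   [155*(7) + 47*(-23) = 4]
q=1: r=1, s=-10, t=33   [155*(-10) + 47*(33) = 1]
q=4: r=0, s=47, t=-155   [155*(47) + 47*(-155) = 0]
GCD = 1 with t = 33, so 47*(33) ≡ 1 (mod 155)
Inverse = 33 mod 155 = 33
Check: 47 * 33 = 1551 ≡ 1 (mod 155)

47^(-1) ≡ 33 (mod 155)


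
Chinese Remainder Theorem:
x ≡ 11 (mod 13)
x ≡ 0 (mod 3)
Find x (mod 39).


M = 13*3 = 39
M1 = M/13 = 3, M2 = M/3 = 13
M1^(-1) mod 13 = 9, M2^(-1) mod 3 = 1
x = 11*3*9 + 0*13*1 = 297
297 mod 39 = 24
Check: 24 mod 13 = 11 ✓, 24 mod 3 = 0 ✓

x ≡ 24 (mod 39)


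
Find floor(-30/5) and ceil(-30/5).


-30/5 = -6.0000
floor = -6
ceil = -6

floor = -6, ceil = -6


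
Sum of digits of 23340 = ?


2 + 3 + 3 + 4 + 0 = 12


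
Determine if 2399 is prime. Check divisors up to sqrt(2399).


Check divisors up to sqrt(2399) = 48.9796
No divisors found.
2399 is prime.

Yes, 2399 is prime


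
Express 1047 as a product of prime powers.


1047 / 3 = 349
349 / 349 = 1
1047 = 3 × 349


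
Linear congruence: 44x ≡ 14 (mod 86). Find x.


GCD(44, 86) = 2 divides 14
Divide: 22x ≡ 7 (mod 43)
x ≡ 14 (mod 43)


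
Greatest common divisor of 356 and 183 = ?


356 = 1 * 183 + 173
183 = 1 * 173 + 10
173 = 17 * 10 + 3
10 = 3 * 3 + 1
3 = 3 * 1 + 0
GCD = 1


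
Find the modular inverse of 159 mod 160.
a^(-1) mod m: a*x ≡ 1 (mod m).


Use the extended Euclidean algorithm on (160, 159); each row r = 160*s + 159*t:
r=160, s=1, t=0
r=159, s=0, t=1
q=1: r=1, s=1, t=-1   [160*(1) + 159*(-1) = 1]
q=159: r=0, s=-159, t=160   [160*(-159) + 159*(160) = 0]
GCD = 1 with t = -1, so 159*(-1) ≡ 1 (mod 160)
Inverse = -1 mod 160 = 159
Check: 159 * 159 = 25281 ≡ 1 (mod 160)

159^(-1) ≡ 159 (mod 160)


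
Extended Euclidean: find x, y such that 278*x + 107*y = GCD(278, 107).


Tabular extended Euclidean (each row: r = 278*s + 107*t):
r=278, s=1, t=0
r=107, s=0, t=1
q=2: r=64, s=1, t=-2   [278*(1) + 107*(-2) = 64]
q=1: r=43, s=-1, t=3   [278*(-1) + 107*(3) = 43]
q=1: r=21, s=2, t=-5   [278*(2) + 107*(-5) = 21]
q=2: r=1, s=-5, t=13   [278*(-5) + 107*(13) = 1]
q=21: r=0, s=107, t=-278   [278*(107) + 107*(-278) = 0]
GCD = 1; from the row with r=1: x=-5, y=13
Check: 278*(-5) + 107*(13) = -1390 + 1391 = 1

GCD = 1, x = -5, y = 13


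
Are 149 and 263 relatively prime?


Euclidean algorithm:
263 = 1 * 149 + 114
149 = 1 * 114 + 35
114 = 3 * 35 + 9
35 = 3 * 9 + 8
9 = 1 * 8 + 1
8 = 8 * 1 + 0
GCD(149, 263) = 1

Yes, coprime (GCD = 1)


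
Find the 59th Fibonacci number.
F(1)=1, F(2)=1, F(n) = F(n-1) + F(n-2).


Sequence: 1, 1, 2, 3, 5, 8, 13, 21, 34, 55, 89, 144, 233, 377, 610, 987, 1597, 2584, 4181, 6765, 10946, 17711, 28657, 46368, 75025, 121393, 196418, 317811, 514229, 832040, 1346269, 2178309, 3524578, 5702887, 9227465, 14930352, 24157817, 39088169, 63245986, 102334155, 165580141, 267914296, 433494437, 701408733, 1134903170, 1836311903, 2971215073, 4807526976, 7778742049, 12586269025, 20365011074, 32951280099, 53316291173, 86267571272, 139583862445, 225851433717, 365435296162, 591286729879, 956722026041
F(59) = 956722026041


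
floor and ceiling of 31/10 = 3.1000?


31/10 = 3.1000
floor = 3
ceil = 4

floor = 3, ceil = 4


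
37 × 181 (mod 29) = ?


37 × 181 = 6697
6697 mod 29 = 27


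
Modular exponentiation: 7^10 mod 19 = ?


7^1 mod 19 = 7
7^2 mod 19 = 11
7^3 mod 19 = 1
7^4 mod 19 = 7
7^5 mod 19 = 11
7^6 mod 19 = 1
7^7 mod 19 = 7
7^8 mod 19 = 11
7^9 mod 19 = 1
7^10 mod 19 = 7


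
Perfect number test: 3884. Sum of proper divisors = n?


Proper divisors of 3884: 1, 2, 4, 971, 1942
Sum = 1 + 2 + 4 + 971 + 1942 = 2920

No, 3884 is not perfect (2920 ≠ 3884)


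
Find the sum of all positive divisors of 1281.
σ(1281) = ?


Divisors of 1281: 1, 3, 7, 21, 61, 183, 427, 1281
Sum = 1 + 3 + 7 + 21 + 61 + 183 + 427 + 1281 = 1984

σ(1281) = 1984


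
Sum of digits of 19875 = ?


1 + 9 + 8 + 7 + 5 = 30


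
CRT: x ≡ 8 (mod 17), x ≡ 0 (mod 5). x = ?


M = 17*5 = 85
M1 = M/17 = 5, M2 = M/5 = 17
M1^(-1) mod 17 = 7, M2^(-1) mod 5 = 3
x = 8*5*7 + 0*17*3 = 280
280 mod 85 = 25
Check: 25 mod 17 = 8 ✓, 25 mod 5 = 0 ✓

x ≡ 25 (mod 85)


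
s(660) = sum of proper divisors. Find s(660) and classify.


Proper divisors: 1, 2, 3, 4, 5, 6, 10, 11, 12, 15, 20, 22, 30, 33, 44, 55, 60, 66, 110, 132, 165, 220, 330
Sum = 1 + 2 + 3 + 4 + 5 + 6 + 10 + 11 + 12 + 15 + 20 + 22 + 30 + 33 + 44 + 55 + 60 + 66 + 110 + 132 + 165 + 220 + 330 = 1356
1356 > 660 → abundant

s(660) = 1356 (abundant)


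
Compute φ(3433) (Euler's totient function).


3433 = 3433
Prime factors: 3433
φ(3433) = 3433 × (1-1/3433)
= 3433 × 3432/3433 = 3432

φ(3433) = 3432


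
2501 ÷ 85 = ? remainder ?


2501 = 85 * 29 + 36
Check: 2465 + 36 = 2501

q = 29, r = 36


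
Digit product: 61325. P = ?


6 × 1 × 3 × 2 × 5 = 180


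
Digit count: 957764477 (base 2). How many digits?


957764477 in base 2 = 111001000101100101001101111101
Number of digits = 30

30 digits (base 2)
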